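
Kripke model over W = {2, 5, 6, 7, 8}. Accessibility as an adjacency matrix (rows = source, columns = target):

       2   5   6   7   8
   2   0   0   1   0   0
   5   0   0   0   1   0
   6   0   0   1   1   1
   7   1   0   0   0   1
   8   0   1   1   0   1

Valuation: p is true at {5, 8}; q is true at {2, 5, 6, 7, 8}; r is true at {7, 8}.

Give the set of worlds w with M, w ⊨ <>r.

{5, 6, 7, 8}

2: successors {6}; r there: 6:F. ✗
5: successors {7}; r there: 7:T. ✓
6: successors {6, 7, 8}; r there: 6:F, 7:T, 8:T. ✓
7: successors {2, 8}; r there: 2:F, 8:T. ✓
8: successors {5, 6, 8}; r there: 5:F, 6:F, 8:T. ✓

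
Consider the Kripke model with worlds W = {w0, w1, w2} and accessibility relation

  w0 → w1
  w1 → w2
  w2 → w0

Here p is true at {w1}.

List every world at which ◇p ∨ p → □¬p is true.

{w1, w2}

w0: ◇p ∨ p is T, □¬p is F. ✗
w1: ◇p ∨ p is T, □¬p is T. ✓
w2: ◇p ∨ p is F, □¬p is T. ✓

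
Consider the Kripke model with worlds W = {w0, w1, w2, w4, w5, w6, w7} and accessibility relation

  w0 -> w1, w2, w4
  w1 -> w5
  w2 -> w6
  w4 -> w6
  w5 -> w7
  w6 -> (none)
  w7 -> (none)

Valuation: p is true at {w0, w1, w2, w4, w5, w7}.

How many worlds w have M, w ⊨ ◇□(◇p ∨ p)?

w0: successors {w1, w2, w4}; □(◇p ∨ p) there: w1:T, w2:F, w4:F. ✓
w1: successors {w5}; □(◇p ∨ p) there: w5:T. ✓
w2: successors {w6}; □(◇p ∨ p) there: w6:T. ✓
w4: successors {w6}; □(◇p ∨ p) there: w6:T. ✓
w5: successors {w7}; □(◇p ∨ p) there: w7:T. ✓
w6: no successors, so ◇□(◇p ∨ p) fails. ✗
w7: no successors, so ◇□(◇p ∨ p) fails. ✗
Satisfying worlds: {w0, w1, w2, w4, w5}.

5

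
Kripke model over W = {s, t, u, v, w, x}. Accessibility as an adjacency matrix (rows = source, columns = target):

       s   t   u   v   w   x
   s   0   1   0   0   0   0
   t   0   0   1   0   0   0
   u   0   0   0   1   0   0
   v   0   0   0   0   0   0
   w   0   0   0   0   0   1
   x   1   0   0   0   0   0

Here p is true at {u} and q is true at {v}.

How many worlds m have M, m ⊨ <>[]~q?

s: successors {t}; []~q there: t:T. ✓
t: successors {u}; []~q there: u:F. ✗
u: successors {v}; []~q there: v:T. ✓
v: no successors, so <>[]~q fails. ✗
w: successors {x}; []~q there: x:T. ✓
x: successors {s}; []~q there: s:T. ✓
Satisfying worlds: {s, u, w, x}.

4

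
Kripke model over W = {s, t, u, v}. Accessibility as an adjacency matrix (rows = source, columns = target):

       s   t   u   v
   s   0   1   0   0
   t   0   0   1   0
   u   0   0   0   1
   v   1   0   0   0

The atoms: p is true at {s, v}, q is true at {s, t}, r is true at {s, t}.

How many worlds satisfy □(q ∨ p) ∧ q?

1

s: □(q ∨ p) is T, q is T. ✓
t: □(q ∨ p) is F, q is T. ✗
u: □(q ∨ p) is T, q is F. ✗
v: □(q ∨ p) is T, q is F. ✗
Satisfying worlds: {s}.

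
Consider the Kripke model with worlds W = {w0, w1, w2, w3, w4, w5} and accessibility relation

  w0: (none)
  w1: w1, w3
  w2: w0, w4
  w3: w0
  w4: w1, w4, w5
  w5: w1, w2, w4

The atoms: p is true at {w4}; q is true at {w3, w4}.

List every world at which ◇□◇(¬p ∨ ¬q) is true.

{w1, w2, w3, w4, w5}

w0: no successors, so ◇□◇(¬p ∨ ¬q) fails. ✗
w1: successors {w1, w3}; □◇(¬p ∨ ¬q) there: w1:T, w3:F. ✓
w2: successors {w0, w4}; □◇(¬p ∨ ¬q) there: w0:T, w4:T. ✓
w3: successors {w0}; □◇(¬p ∨ ¬q) there: w0:T. ✓
w4: successors {w1, w4, w5}; □◇(¬p ∨ ¬q) there: w1:T, w4:T, w5:T. ✓
w5: successors {w1, w2, w4}; □◇(¬p ∨ ¬q) there: w1:T, w2:F, w4:T. ✓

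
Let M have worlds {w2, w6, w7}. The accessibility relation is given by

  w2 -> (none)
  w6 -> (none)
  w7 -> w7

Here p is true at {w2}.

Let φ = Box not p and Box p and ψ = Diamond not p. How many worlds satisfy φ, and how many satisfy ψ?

For Box not p and Box p:
w2: Box not p is T, Box p is T. ✓
w6: Box not p is T, Box p is T. ✓
w7: Box not p is T, Box p is F. ✗
— 2 worlds.
For Diamond not p:
w2: no successors, so Diamond not p fails. ✗
w6: no successors, so Diamond not p fails. ✗
w7: successors {w7}; not p there: w7:T. ✓
— 1 world.

2 and 1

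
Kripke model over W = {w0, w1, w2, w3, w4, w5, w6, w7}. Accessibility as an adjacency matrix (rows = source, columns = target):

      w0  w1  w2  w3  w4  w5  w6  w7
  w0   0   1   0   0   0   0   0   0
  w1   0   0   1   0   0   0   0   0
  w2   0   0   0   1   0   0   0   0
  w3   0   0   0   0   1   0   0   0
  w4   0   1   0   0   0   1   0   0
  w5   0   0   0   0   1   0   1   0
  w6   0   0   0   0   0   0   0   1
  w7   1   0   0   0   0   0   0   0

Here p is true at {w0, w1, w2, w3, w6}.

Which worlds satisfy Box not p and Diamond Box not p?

∅

w0: Box not p is F, Diamond Box not p is F. ✗
w1: Box not p is F, Diamond Box not p is F. ✗
w2: Box not p is F, Diamond Box not p is T. ✗
w3: Box not p is T, Diamond Box not p is F. ✗
w4: Box not p is F, Diamond Box not p is F. ✗
w5: Box not p is F, Diamond Box not p is T. ✗
w6: Box not p is T, Diamond Box not p is F. ✗
w7: Box not p is F, Diamond Box not p is F. ✗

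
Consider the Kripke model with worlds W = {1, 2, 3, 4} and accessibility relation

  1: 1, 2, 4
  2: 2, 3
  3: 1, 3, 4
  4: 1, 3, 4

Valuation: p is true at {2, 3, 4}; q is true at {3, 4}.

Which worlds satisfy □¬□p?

1: successors {1, 2, 4}; ¬□p there: 1:T, 2:F, 4:T. ✗
2: successors {2, 3}; ¬□p there: 2:F, 3:T. ✗
3: successors {1, 3, 4}; ¬□p there: 1:T, 3:T, 4:T. ✓
4: successors {1, 3, 4}; ¬□p there: 1:T, 3:T, 4:T. ✓

{3, 4}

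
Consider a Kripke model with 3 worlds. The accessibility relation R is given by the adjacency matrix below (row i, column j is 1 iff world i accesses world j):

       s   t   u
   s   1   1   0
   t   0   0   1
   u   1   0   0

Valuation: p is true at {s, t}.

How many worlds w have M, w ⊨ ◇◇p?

s: successors {s, t}; ◇p there: s:T, t:F. ✓
t: successors {u}; ◇p there: u:T. ✓
u: successors {s}; ◇p there: s:T. ✓
Satisfying worlds: {s, t, u}.

3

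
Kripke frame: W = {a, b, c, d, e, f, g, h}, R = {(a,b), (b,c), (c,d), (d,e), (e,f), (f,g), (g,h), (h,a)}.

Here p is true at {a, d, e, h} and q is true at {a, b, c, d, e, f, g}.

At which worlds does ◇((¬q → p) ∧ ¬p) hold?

{a, b, e, f}

a: successors {b}; (¬q → p) ∧ ¬p there: b:T. ✓
b: successors {c}; (¬q → p) ∧ ¬p there: c:T. ✓
c: successors {d}; (¬q → p) ∧ ¬p there: d:F. ✗
d: successors {e}; (¬q → p) ∧ ¬p there: e:F. ✗
e: successors {f}; (¬q → p) ∧ ¬p there: f:T. ✓
f: successors {g}; (¬q → p) ∧ ¬p there: g:T. ✓
g: successors {h}; (¬q → p) ∧ ¬p there: h:F. ✗
h: successors {a}; (¬q → p) ∧ ¬p there: a:F. ✗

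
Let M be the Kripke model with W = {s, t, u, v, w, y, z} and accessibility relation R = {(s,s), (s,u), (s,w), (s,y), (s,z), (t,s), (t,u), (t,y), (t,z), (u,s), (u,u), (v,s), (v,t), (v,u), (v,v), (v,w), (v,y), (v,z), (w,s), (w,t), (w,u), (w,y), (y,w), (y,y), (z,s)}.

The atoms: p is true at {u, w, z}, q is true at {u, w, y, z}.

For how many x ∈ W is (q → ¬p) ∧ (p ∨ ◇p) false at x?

s: q → ¬p is T, p ∨ ◇p is T. ✓
t: q → ¬p is T, p ∨ ◇p is T. ✓
u: q → ¬p is F, p ∨ ◇p is T. ✗
v: q → ¬p is T, p ∨ ◇p is T. ✓
w: q → ¬p is F, p ∨ ◇p is T. ✗
y: q → ¬p is T, p ∨ ◇p is T. ✓
z: q → ¬p is F, p ∨ ◇p is T. ✗
Satisfying worlds: {s, t, v, y}.
So (q → ¬p) ∧ (p ∨ ◇p) fails at the other 3 worlds.

3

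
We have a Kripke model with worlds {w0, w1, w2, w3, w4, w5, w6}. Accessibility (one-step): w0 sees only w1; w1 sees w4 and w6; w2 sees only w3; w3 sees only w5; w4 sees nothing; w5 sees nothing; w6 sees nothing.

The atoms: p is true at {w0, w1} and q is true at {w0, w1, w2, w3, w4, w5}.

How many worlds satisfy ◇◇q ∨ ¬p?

6

w0: ◇◇q is T, ¬p is F. ✓
w1: ◇◇q is F, ¬p is F. ✗
w2: ◇◇q is T, ¬p is T. ✓
w3: ◇◇q is F, ¬p is T. ✓
w4: ◇◇q is F, ¬p is T. ✓
w5: ◇◇q is F, ¬p is T. ✓
w6: ◇◇q is F, ¬p is T. ✓
Satisfying worlds: {w0, w2, w3, w4, w5, w6}.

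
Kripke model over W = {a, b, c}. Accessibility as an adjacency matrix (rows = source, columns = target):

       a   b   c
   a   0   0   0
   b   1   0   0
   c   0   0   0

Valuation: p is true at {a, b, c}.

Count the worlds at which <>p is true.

1

a: no successors, so <>p fails. ✗
b: successors {a}; p there: a:T. ✓
c: no successors, so <>p fails. ✗
Satisfying worlds: {b}.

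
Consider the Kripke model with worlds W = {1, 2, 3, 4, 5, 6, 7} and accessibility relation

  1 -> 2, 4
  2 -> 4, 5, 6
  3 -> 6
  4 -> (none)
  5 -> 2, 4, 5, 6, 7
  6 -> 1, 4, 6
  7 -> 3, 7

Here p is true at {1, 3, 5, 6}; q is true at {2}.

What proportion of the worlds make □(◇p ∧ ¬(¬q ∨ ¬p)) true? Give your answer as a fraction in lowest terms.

1/7

1: successors {2, 4}; ◇p ∧ ¬(¬q ∨ ¬p) there: 2:F, 4:F. ✗
2: successors {4, 5, 6}; ◇p ∧ ¬(¬q ∨ ¬p) there: 4:F, 5:F, 6:F. ✗
3: successors {6}; ◇p ∧ ¬(¬q ∨ ¬p) there: 6:F. ✗
4: no successors, so □(◇p ∧ ¬(¬q ∨ ¬p)) holds vacuously. ✓
5: successors {2, 4, 5, 6, 7}; ◇p ∧ ¬(¬q ∨ ¬p) there: 2:F, 4:F, 5:F, 6:F, 7:F. ✗
6: successors {1, 4, 6}; ◇p ∧ ¬(¬q ∨ ¬p) there: 1:F, 4:F, 6:F. ✗
7: successors {3, 7}; ◇p ∧ ¬(¬q ∨ ¬p) there: 3:F, 7:F. ✗
That's 1 of 7 worlds, so 1/7.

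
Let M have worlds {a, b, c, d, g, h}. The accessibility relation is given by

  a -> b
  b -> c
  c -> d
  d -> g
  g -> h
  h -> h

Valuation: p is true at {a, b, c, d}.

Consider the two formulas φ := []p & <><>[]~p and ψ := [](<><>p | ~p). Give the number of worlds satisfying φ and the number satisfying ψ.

For []p & <><>[]~p:
a: []p is T, <><>[]~p is F. ✗
b: []p is T, <><>[]~p is T. ✓
c: []p is T, <><>[]~p is T. ✓
d: []p is F, <><>[]~p is T. ✗
g: []p is F, <><>[]~p is T. ✗
h: []p is F, <><>[]~p is T. ✗
— 2 worlds.
For [](<><>p | ~p):
a: successors {b}; <><>p | ~p there: b:T. ✓
b: successors {c}; <><>p | ~p there: c:F. ✗
c: successors {d}; <><>p | ~p there: d:F. ✗
d: successors {g}; <><>p | ~p there: g:T. ✓
g: successors {h}; <><>p | ~p there: h:T. ✓
h: successors {h}; <><>p | ~p there: h:T. ✓
— 4 worlds.

2 and 4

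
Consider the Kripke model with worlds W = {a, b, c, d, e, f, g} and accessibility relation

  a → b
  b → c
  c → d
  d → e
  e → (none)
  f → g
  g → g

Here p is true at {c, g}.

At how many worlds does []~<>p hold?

4

a: successors {b}; ~<>p there: b:F. ✗
b: successors {c}; ~<>p there: c:T. ✓
c: successors {d}; ~<>p there: d:T. ✓
d: successors {e}; ~<>p there: e:T. ✓
e: no successors, so []~<>p holds vacuously. ✓
f: successors {g}; ~<>p there: g:F. ✗
g: successors {g}; ~<>p there: g:F. ✗
Satisfying worlds: {b, c, d, e}.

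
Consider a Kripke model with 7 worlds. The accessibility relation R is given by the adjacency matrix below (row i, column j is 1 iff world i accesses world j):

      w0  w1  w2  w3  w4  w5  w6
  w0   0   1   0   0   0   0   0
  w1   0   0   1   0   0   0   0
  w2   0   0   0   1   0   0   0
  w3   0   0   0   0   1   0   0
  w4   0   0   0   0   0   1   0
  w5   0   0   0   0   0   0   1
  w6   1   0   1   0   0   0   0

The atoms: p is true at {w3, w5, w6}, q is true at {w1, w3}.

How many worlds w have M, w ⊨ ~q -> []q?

4

w0: ~q is T, []q is T. ✓
w1: ~q is F, []q is F. ✓
w2: ~q is T, []q is T. ✓
w3: ~q is F, []q is F. ✓
w4: ~q is T, []q is F. ✗
w5: ~q is T, []q is F. ✗
w6: ~q is T, []q is F. ✗
Satisfying worlds: {w0, w1, w2, w3}.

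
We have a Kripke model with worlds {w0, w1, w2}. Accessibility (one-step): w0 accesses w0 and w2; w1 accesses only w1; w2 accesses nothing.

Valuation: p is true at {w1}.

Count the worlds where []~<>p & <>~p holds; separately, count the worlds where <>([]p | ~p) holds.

1 and 2

For []~<>p & <>~p:
w0: []~<>p is T, <>~p is T. ✓
w1: []~<>p is F, <>~p is F. ✗
w2: []~<>p is T, <>~p is F. ✗
— 1 world.
For <>([]p | ~p):
w0: successors {w0, w2}; []p | ~p there: w0:T, w2:T. ✓
w1: successors {w1}; []p | ~p there: w1:T. ✓
w2: no successors, so <>([]p | ~p) fails. ✗
— 2 worlds.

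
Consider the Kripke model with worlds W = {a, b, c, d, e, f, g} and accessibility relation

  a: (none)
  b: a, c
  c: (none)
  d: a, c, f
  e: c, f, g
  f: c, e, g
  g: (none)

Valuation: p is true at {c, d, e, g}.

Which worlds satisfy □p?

a: no successors, so □p holds vacuously. ✓
b: successors {a, c}; p there: a:F, c:T. ✗
c: no successors, so □p holds vacuously. ✓
d: successors {a, c, f}; p there: a:F, c:T, f:F. ✗
e: successors {c, f, g}; p there: c:T, f:F, g:T. ✗
f: successors {c, e, g}; p there: c:T, e:T, g:T. ✓
g: no successors, so □p holds vacuously. ✓

{a, c, f, g}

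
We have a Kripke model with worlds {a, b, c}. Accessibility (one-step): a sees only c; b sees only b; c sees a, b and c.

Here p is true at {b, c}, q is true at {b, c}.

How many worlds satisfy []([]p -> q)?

a: successors {c}; []p -> q there: c:T. ✓
b: successors {b}; []p -> q there: b:T. ✓
c: successors {a, b, c}; []p -> q there: a:F, b:T, c:T. ✗
Satisfying worlds: {a, b}.

2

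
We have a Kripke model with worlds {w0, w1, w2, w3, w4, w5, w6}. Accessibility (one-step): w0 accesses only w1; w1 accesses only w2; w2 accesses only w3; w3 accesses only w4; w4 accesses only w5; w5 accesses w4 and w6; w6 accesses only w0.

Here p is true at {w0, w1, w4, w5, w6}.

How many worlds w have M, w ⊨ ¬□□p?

2

w0: □□p is F. ✓
w1: □□p is F. ✓
w2: □□p is T. ✗
w3: □□p is T. ✗
w4: □□p is T. ✗
w5: □□p is T. ✗
w6: □□p is T. ✗
Satisfying worlds: {w0, w1}.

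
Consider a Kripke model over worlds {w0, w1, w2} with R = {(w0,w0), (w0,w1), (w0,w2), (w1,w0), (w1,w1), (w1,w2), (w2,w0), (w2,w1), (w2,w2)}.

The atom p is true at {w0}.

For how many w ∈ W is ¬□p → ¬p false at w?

1

w0: ¬□p is T, ¬p is F. ✗
w1: ¬□p is T, ¬p is T. ✓
w2: ¬□p is T, ¬p is T. ✓
Satisfying worlds: {w1, w2}.
So ¬□p → ¬p fails at the other 1 world.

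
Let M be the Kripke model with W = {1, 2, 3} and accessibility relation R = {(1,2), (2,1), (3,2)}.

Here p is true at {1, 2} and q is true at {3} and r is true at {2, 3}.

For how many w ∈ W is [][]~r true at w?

1: successors {2}; []~r there: 2:T. ✓
2: successors {1}; []~r there: 1:F. ✗
3: successors {2}; []~r there: 2:T. ✓
Satisfying worlds: {1, 3}.

2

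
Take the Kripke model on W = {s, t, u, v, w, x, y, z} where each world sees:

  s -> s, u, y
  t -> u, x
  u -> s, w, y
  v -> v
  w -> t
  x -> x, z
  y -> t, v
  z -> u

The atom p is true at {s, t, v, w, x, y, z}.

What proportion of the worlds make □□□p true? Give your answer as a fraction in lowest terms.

3/8

s: successors {s, u, y}; □□p there: s:F, u:F, y:F. ✗
t: successors {u, x}; □□p there: u:F, x:F. ✗
u: successors {s, w, y}; □□p there: s:F, w:F, y:F. ✗
v: successors {v}; □□p there: v:T. ✓
w: successors {t}; □□p there: t:T. ✓
x: successors {x, z}; □□p there: x:F, z:T. ✗
y: successors {t, v}; □□p there: t:T, v:T. ✓
z: successors {u}; □□p there: u:F. ✗
That's 3 of 8 worlds, so 3/8.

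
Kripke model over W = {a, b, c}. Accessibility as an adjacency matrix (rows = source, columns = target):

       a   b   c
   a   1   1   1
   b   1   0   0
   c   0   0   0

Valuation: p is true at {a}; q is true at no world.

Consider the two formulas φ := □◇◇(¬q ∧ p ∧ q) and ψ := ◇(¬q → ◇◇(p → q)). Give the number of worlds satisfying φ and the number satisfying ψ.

1 and 2

For □◇◇(¬q ∧ p ∧ q):
a: successors {a, b, c}; ◇◇(¬q ∧ p ∧ q) there: a:F, b:F, c:F. ✗
b: successors {a}; ◇◇(¬q ∧ p ∧ q) there: a:F. ✗
c: no successors, so □◇◇(¬q ∧ p ∧ q) holds vacuously. ✓
— 1 world.
For ◇(¬q → ◇◇(p → q)):
a: successors {a, b, c}; ¬q → ◇◇(p → q) there: a:T, b:T, c:F. ✓
b: successors {a}; ¬q → ◇◇(p → q) there: a:T. ✓
c: no successors, so ◇(¬q → ◇◇(p → q)) fails. ✗
— 2 worlds.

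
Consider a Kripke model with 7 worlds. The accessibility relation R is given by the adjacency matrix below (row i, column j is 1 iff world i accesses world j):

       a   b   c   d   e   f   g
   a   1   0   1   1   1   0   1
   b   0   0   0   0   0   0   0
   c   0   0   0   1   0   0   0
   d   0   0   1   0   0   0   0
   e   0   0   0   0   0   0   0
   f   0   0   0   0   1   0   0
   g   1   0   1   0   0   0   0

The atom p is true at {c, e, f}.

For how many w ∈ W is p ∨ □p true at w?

a: p is F, □p is F. ✗
b: p is F, □p is T. ✓
c: p is T, □p is F. ✓
d: p is F, □p is T. ✓
e: p is T, □p is T. ✓
f: p is T, □p is T. ✓
g: p is F, □p is F. ✗
Satisfying worlds: {b, c, d, e, f}.

5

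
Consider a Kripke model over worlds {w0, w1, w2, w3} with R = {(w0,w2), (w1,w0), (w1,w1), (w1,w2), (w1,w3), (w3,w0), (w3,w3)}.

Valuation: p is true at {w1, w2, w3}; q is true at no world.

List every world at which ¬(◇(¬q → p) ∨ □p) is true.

∅

w0: ◇(¬q → p) ∨ □p is T. ✗
w1: ◇(¬q → p) ∨ □p is T. ✗
w2: ◇(¬q → p) ∨ □p is T. ✗
w3: ◇(¬q → p) ∨ □p is T. ✗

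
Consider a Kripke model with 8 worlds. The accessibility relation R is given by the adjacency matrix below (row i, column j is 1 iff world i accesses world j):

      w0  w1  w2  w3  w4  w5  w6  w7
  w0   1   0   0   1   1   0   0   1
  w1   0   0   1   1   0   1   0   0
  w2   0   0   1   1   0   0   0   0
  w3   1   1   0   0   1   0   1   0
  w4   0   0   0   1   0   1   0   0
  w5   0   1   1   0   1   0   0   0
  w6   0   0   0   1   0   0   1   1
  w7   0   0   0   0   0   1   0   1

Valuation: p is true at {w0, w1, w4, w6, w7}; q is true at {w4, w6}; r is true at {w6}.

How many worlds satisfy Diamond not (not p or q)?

w0: successors {w0, w3, w4, w7}; not (not p or q) there: w0:T, w3:F, w4:F, w7:T. ✓
w1: successors {w2, w3, w5}; not (not p or q) there: w2:F, w3:F, w5:F. ✗
w2: successors {w2, w3}; not (not p or q) there: w2:F, w3:F. ✗
w3: successors {w0, w1, w4, w6}; not (not p or q) there: w0:T, w1:T, w4:F, w6:F. ✓
w4: successors {w3, w5}; not (not p or q) there: w3:F, w5:F. ✗
w5: successors {w1, w2, w4}; not (not p or q) there: w1:T, w2:F, w4:F. ✓
w6: successors {w3, w6, w7}; not (not p or q) there: w3:F, w6:F, w7:T. ✓
w7: successors {w5, w7}; not (not p or q) there: w5:F, w7:T. ✓
Satisfying worlds: {w0, w3, w5, w6, w7}.

5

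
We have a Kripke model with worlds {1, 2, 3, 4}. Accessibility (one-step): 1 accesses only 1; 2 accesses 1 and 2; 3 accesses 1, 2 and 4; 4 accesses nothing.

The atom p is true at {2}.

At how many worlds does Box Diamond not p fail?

1: successors {1}; Diamond not p there: 1:T. ✓
2: successors {1, 2}; Diamond not p there: 1:T, 2:T. ✓
3: successors {1, 2, 4}; Diamond not p there: 1:T, 2:T, 4:F. ✗
4: no successors, so Box Diamond not p holds vacuously. ✓
Satisfying worlds: {1, 2, 4}.
So Box Diamond not p fails at the other 1 world.

1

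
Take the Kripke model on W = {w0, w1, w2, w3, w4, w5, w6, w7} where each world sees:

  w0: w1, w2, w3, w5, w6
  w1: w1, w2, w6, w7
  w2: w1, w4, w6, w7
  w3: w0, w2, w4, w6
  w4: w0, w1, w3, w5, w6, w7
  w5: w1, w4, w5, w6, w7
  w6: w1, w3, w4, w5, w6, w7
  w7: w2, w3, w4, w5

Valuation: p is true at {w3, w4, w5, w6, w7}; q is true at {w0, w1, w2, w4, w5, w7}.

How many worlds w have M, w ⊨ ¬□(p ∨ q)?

w0: □(p ∨ q) is T. ✗
w1: □(p ∨ q) is T. ✗
w2: □(p ∨ q) is T. ✗
w3: □(p ∨ q) is T. ✗
w4: □(p ∨ q) is T. ✗
w5: □(p ∨ q) is T. ✗
w6: □(p ∨ q) is T. ✗
w7: □(p ∨ q) is T. ✗
Satisfying worlds: ∅.

0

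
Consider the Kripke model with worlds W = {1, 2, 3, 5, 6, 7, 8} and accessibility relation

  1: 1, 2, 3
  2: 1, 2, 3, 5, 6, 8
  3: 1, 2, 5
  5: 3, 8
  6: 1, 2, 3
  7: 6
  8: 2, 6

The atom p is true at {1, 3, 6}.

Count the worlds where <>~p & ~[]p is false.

1

1: <>~p is T, ~[]p is T. ✓
2: <>~p is T, ~[]p is T. ✓
3: <>~p is T, ~[]p is T. ✓
5: <>~p is T, ~[]p is T. ✓
6: <>~p is T, ~[]p is T. ✓
7: <>~p is F, ~[]p is F. ✗
8: <>~p is T, ~[]p is T. ✓
Satisfying worlds: {1, 2, 3, 5, 6, 8}.
So <>~p & ~[]p fails at the other 1 world.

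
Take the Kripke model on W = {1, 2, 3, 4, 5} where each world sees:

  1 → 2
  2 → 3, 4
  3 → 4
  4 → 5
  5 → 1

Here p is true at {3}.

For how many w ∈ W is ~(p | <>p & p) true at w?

1: p | <>p & p is F. ✓
2: p | <>p & p is F. ✓
3: p | <>p & p is T. ✗
4: p | <>p & p is F. ✓
5: p | <>p & p is F. ✓
Satisfying worlds: {1, 2, 4, 5}.

4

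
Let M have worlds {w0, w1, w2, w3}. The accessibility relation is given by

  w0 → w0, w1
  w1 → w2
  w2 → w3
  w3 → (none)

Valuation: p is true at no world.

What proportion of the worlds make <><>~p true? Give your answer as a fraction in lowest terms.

1/2

w0: successors {w0, w1}; <>~p there: w0:T, w1:T. ✓
w1: successors {w2}; <>~p there: w2:T. ✓
w2: successors {w3}; <>~p there: w3:F. ✗
w3: no successors, so <><>~p fails. ✗
That's 2 of 4 worlds, so 2/4 = 1/2.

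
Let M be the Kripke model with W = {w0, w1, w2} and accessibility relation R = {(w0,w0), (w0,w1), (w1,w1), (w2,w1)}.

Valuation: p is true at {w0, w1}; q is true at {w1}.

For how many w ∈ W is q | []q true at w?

2

w0: q is F, []q is F. ✗
w1: q is T, []q is T. ✓
w2: q is F, []q is T. ✓
Satisfying worlds: {w1, w2}.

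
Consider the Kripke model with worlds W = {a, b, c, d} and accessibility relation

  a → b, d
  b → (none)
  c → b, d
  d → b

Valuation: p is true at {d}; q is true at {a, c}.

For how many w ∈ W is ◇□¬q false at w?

a: successors {b, d}; □¬q there: b:T, d:T. ✓
b: no successors, so ◇□¬q fails. ✗
c: successors {b, d}; □¬q there: b:T, d:T. ✓
d: successors {b}; □¬q there: b:T. ✓
Satisfying worlds: {a, c, d}.
So ◇□¬q fails at the other 1 world.

1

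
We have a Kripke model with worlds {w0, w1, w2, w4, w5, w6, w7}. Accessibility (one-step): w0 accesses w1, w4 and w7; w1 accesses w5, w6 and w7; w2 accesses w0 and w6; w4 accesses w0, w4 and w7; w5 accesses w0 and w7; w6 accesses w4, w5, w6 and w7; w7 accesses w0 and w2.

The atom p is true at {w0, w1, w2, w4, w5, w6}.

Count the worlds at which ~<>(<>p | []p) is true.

0

w0: <>(<>p | []p) is T. ✗
w1: <>(<>p | []p) is T. ✗
w2: <>(<>p | []p) is T. ✗
w4: <>(<>p | []p) is T. ✗
w5: <>(<>p | []p) is T. ✗
w6: <>(<>p | []p) is T. ✗
w7: <>(<>p | []p) is T. ✗
Satisfying worlds: ∅.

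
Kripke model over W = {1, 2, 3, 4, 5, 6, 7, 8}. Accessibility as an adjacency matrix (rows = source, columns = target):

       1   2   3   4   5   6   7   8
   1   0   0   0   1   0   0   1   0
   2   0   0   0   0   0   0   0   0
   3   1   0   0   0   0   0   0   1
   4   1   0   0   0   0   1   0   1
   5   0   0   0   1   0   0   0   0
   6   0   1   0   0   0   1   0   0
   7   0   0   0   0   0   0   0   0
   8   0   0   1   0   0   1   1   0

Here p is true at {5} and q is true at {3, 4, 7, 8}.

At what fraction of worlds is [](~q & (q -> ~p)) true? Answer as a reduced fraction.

1: successors {4, 7}; ~q & (q -> ~p) there: 4:F, 7:F. ✗
2: no successors, so [](~q & (q -> ~p)) holds vacuously. ✓
3: successors {1, 8}; ~q & (q -> ~p) there: 1:T, 8:F. ✗
4: successors {1, 6, 8}; ~q & (q -> ~p) there: 1:T, 6:T, 8:F. ✗
5: successors {4}; ~q & (q -> ~p) there: 4:F. ✗
6: successors {2, 6}; ~q & (q -> ~p) there: 2:T, 6:T. ✓
7: no successors, so [](~q & (q -> ~p)) holds vacuously. ✓
8: successors {3, 6, 7}; ~q & (q -> ~p) there: 3:F, 6:T, 7:F. ✗
That's 3 of 8 worlds, so 3/8.

3/8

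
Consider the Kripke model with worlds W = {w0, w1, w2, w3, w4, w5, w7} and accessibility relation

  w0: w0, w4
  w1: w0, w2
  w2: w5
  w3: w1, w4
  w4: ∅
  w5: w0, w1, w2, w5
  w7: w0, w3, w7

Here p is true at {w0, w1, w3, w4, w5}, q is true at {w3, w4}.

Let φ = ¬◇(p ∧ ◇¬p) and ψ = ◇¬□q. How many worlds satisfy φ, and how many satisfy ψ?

4 and 6

For ¬◇(p ∧ ◇¬p):
w0: ◇(p ∧ ◇¬p) is F. ✓
w1: ◇(p ∧ ◇¬p) is F. ✓
w2: ◇(p ∧ ◇¬p) is T. ✗
w3: ◇(p ∧ ◇¬p) is T. ✗
w4: ◇(p ∧ ◇¬p) is F. ✓
w5: ◇(p ∧ ◇¬p) is T. ✗
w7: ◇(p ∧ ◇¬p) is F. ✓
— 4 worlds.
For ◇¬□q:
w0: successors {w0, w4}; ¬□q there: w0:T, w4:F. ✓
w1: successors {w0, w2}; ¬□q there: w0:T, w2:T. ✓
w2: successors {w5}; ¬□q there: w5:T. ✓
w3: successors {w1, w4}; ¬□q there: w1:T, w4:F. ✓
w4: no successors, so ◇¬□q fails. ✗
w5: successors {w0, w1, w2, w5}; ¬□q there: w0:T, w1:T, w2:T, w5:T. ✓
w7: successors {w0, w3, w7}; ¬□q there: w0:T, w3:T, w7:T. ✓
— 6 worlds.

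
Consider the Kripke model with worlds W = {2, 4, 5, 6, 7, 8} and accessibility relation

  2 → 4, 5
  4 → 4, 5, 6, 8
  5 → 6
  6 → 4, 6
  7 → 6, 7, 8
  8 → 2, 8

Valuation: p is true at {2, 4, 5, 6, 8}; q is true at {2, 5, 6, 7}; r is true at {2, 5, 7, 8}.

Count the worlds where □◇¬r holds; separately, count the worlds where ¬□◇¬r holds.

For □◇¬r:
2: successors {4, 5}; ◇¬r there: 4:T, 5:T. ✓
4: successors {4, 5, 6, 8}; ◇¬r there: 4:T, 5:T, 6:T, 8:F. ✗
5: successors {6}; ◇¬r there: 6:T. ✓
6: successors {4, 6}; ◇¬r there: 4:T, 6:T. ✓
7: successors {6, 7, 8}; ◇¬r there: 6:T, 7:T, 8:F. ✗
8: successors {2, 8}; ◇¬r there: 2:T, 8:F. ✗
— 3 worlds.
For ¬□◇¬r:
2: □◇¬r is T. ✗
4: □◇¬r is F. ✓
5: □◇¬r is T. ✗
6: □◇¬r is T. ✗
7: □◇¬r is F. ✓
8: □◇¬r is F. ✓
— 3 worlds.

3 and 3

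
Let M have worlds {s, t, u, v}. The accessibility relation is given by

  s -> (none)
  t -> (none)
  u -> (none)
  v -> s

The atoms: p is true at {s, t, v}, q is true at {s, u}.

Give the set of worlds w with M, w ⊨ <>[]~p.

{v}

s: no successors, so <>[]~p fails. ✗
t: no successors, so <>[]~p fails. ✗
u: no successors, so <>[]~p fails. ✗
v: successors {s}; []~p there: s:T. ✓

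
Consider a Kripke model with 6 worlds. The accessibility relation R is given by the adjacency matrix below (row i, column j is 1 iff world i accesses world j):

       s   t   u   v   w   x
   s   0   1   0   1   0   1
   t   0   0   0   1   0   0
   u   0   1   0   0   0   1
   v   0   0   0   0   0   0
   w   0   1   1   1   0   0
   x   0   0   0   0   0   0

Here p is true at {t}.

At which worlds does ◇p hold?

{s, u, w}

s: successors {t, v, x}; p there: t:T, v:F, x:F. ✓
t: successors {v}; p there: v:F. ✗
u: successors {t, x}; p there: t:T, x:F. ✓
v: no successors, so ◇p fails. ✗
w: successors {t, u, v}; p there: t:T, u:F, v:F. ✓
x: no successors, so ◇p fails. ✗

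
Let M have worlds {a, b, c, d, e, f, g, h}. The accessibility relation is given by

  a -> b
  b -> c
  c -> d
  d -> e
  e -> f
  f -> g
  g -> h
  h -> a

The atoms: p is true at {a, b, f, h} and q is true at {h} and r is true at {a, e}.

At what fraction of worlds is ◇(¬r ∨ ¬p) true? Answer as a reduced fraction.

7/8

a: successors {b}; ¬r ∨ ¬p there: b:T. ✓
b: successors {c}; ¬r ∨ ¬p there: c:T. ✓
c: successors {d}; ¬r ∨ ¬p there: d:T. ✓
d: successors {e}; ¬r ∨ ¬p there: e:T. ✓
e: successors {f}; ¬r ∨ ¬p there: f:T. ✓
f: successors {g}; ¬r ∨ ¬p there: g:T. ✓
g: successors {h}; ¬r ∨ ¬p there: h:T. ✓
h: successors {a}; ¬r ∨ ¬p there: a:F. ✗
That's 7 of 8 worlds, so 7/8.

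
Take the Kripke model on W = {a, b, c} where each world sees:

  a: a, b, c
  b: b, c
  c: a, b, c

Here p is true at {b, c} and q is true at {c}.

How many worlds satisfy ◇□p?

3

a: successors {a, b, c}; □p there: a:F, b:T, c:F. ✓
b: successors {b, c}; □p there: b:T, c:F. ✓
c: successors {a, b, c}; □p there: a:F, b:T, c:F. ✓
Satisfying worlds: {a, b, c}.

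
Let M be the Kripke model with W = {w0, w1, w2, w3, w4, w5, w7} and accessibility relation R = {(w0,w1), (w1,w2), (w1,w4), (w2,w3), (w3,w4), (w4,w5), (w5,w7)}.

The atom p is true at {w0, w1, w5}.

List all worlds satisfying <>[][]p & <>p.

w0: <>[][]p is F, <>p is T. ✗
w1: <>[][]p is F, <>p is F. ✗
w2: <>[][]p is T, <>p is F. ✗
w3: <>[][]p is F, <>p is F. ✗
w4: <>[][]p is T, <>p is T. ✓
w5: <>[][]p is T, <>p is F. ✗
w7: <>[][]p is F, <>p is F. ✗

{w4}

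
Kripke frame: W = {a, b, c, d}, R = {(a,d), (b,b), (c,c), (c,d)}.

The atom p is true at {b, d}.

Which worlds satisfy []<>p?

{b, d}

a: successors {d}; <>p there: d:F. ✗
b: successors {b}; <>p there: b:T. ✓
c: successors {c, d}; <>p there: c:T, d:F. ✗
d: no successors, so []<>p holds vacuously. ✓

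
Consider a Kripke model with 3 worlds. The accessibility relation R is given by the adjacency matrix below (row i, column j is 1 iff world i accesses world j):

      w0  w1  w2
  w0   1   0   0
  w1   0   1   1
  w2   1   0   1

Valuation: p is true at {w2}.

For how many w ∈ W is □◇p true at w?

w0: successors {w0}; ◇p there: w0:F. ✗
w1: successors {w1, w2}; ◇p there: w1:T, w2:T. ✓
w2: successors {w0, w2}; ◇p there: w0:F, w2:T. ✗
Satisfying worlds: {w1}.

1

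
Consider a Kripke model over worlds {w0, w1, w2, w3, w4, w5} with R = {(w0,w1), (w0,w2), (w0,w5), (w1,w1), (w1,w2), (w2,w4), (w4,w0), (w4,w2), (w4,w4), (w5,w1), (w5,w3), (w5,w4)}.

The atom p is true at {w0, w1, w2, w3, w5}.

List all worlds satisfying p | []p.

w0: p is T, []p is T. ✓
w1: p is T, []p is T. ✓
w2: p is T, []p is F. ✓
w3: p is T, []p is T. ✓
w4: p is F, []p is F. ✗
w5: p is T, []p is F. ✓

{w0, w1, w2, w3, w5}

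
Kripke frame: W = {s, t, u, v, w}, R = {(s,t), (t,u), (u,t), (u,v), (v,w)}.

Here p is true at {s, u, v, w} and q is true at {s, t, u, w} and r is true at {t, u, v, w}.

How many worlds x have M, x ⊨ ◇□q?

s: successors {t}; □q there: t:T. ✓
t: successors {u}; □q there: u:F. ✗
u: successors {t, v}; □q there: t:T, v:T. ✓
v: successors {w}; □q there: w:T. ✓
w: no successors, so ◇□q fails. ✗
Satisfying worlds: {s, u, v}.

3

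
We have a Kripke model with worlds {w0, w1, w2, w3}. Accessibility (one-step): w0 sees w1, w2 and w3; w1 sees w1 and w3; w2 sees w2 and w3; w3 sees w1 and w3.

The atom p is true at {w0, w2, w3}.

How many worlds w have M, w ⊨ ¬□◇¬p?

2

w0: □◇¬p is F. ✓
w1: □◇¬p is T. ✗
w2: □◇¬p is F. ✓
w3: □◇¬p is T. ✗
Satisfying worlds: {w0, w2}.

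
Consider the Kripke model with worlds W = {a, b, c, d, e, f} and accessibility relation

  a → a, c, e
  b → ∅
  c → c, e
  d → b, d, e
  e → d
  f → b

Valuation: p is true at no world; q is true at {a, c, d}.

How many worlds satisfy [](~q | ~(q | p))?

2

a: successors {a, c, e}; ~q | ~(q | p) there: a:F, c:F, e:T. ✗
b: no successors, so [](~q | ~(q | p)) holds vacuously. ✓
c: successors {c, e}; ~q | ~(q | p) there: c:F, e:T. ✗
d: successors {b, d, e}; ~q | ~(q | p) there: b:T, d:F, e:T. ✗
e: successors {d}; ~q | ~(q | p) there: d:F. ✗
f: successors {b}; ~q | ~(q | p) there: b:T. ✓
Satisfying worlds: {b, f}.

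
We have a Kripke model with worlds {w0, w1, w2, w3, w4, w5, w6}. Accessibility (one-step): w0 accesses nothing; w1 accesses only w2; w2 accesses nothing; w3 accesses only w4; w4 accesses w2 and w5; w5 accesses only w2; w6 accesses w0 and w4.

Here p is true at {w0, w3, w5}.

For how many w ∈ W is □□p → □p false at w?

2

w0: □□p is T, □p is T. ✓
w1: □□p is T, □p is F. ✗
w2: □□p is T, □p is T. ✓
w3: □□p is F, □p is F. ✓
w4: □□p is F, □p is F. ✓
w5: □□p is T, □p is F. ✗
w6: □□p is F, □p is F. ✓
Satisfying worlds: {w0, w2, w3, w4, w6}.
So □□p → □p fails at the other 2 worlds.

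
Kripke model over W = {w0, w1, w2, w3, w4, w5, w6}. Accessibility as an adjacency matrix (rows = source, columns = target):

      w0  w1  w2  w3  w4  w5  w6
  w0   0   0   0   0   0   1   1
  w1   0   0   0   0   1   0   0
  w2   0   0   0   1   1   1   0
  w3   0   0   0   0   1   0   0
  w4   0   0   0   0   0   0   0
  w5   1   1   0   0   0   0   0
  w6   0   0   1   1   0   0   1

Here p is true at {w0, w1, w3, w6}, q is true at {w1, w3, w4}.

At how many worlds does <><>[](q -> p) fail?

3

w0: successors {w5, w6}; <>[](q -> p) there: w5:T, w6:T. ✓
w1: successors {w4}; <>[](q -> p) there: w4:F. ✗
w2: successors {w3, w4, w5}; <>[](q -> p) there: w3:T, w4:F, w5:T. ✓
w3: successors {w4}; <>[](q -> p) there: w4:F. ✗
w4: no successors, so <><>[](q -> p) fails. ✗
w5: successors {w0, w1}; <>[](q -> p) there: w0:T, w1:T. ✓
w6: successors {w2, w3, w6}; <>[](q -> p) there: w2:T, w3:T, w6:T. ✓
Satisfying worlds: {w0, w2, w5, w6}.
So <><>[](q -> p) fails at the other 3 worlds.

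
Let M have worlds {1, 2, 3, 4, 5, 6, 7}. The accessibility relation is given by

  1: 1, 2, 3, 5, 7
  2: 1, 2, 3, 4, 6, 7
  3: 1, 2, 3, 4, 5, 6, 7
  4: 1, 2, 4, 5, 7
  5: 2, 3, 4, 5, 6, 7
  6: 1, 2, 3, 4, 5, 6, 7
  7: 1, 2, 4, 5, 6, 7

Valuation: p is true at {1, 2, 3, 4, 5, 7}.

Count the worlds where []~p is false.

1: successors {1, 2, 3, 5, 7}; ~p there: 1:F, 2:F, 3:F, 5:F, 7:F. ✗
2: successors {1, 2, 3, 4, 6, 7}; ~p there: 1:F, 2:F, 3:F, 4:F, 6:T, 7:F. ✗
3: successors {1, 2, 3, 4, 5, 6, 7}; ~p there: 1:F, 2:F, 3:F, 4:F, 5:F, 6:T, 7:F. ✗
4: successors {1, 2, 4, 5, 7}; ~p there: 1:F, 2:F, 4:F, 5:F, 7:F. ✗
5: successors {2, 3, 4, 5, 6, 7}; ~p there: 2:F, 3:F, 4:F, 5:F, 6:T, 7:F. ✗
6: successors {1, 2, 3, 4, 5, 6, 7}; ~p there: 1:F, 2:F, 3:F, 4:F, 5:F, 6:T, 7:F. ✗
7: successors {1, 2, 4, 5, 6, 7}; ~p there: 1:F, 2:F, 4:F, 5:F, 6:T, 7:F. ✗
Satisfying worlds: ∅.
So []~p fails at the other 7 worlds.

7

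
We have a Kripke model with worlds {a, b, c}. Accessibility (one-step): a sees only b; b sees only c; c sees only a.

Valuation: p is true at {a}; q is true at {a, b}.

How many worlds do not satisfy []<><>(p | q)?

a: successors {b}; <><>(p | q) there: b:T. ✓
b: successors {c}; <><>(p | q) there: c:T. ✓
c: successors {a}; <><>(p | q) there: a:F. ✗
Satisfying worlds: {a, b}.
So []<><>(p | q) fails at the other 1 world.

1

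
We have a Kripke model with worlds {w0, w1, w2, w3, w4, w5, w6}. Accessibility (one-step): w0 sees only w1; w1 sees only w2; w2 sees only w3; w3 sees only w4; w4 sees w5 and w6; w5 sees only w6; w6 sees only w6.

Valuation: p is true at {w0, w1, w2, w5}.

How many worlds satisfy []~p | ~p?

w0: []~p is F, ~p is F. ✗
w1: []~p is F, ~p is F. ✗
w2: []~p is T, ~p is F. ✓
w3: []~p is T, ~p is T. ✓
w4: []~p is F, ~p is T. ✓
w5: []~p is T, ~p is F. ✓
w6: []~p is T, ~p is T. ✓
Satisfying worlds: {w2, w3, w4, w5, w6}.

5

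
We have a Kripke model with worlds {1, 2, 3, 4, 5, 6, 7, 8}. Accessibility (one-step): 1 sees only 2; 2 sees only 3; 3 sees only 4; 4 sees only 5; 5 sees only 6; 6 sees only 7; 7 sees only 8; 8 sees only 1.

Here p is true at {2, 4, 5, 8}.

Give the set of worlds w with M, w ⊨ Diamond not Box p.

1: successors {2}; not Box p there: 2:T. ✓
2: successors {3}; not Box p there: 3:F. ✗
3: successors {4}; not Box p there: 4:F. ✗
4: successors {5}; not Box p there: 5:T. ✓
5: successors {6}; not Box p there: 6:T. ✓
6: successors {7}; not Box p there: 7:F. ✗
7: successors {8}; not Box p there: 8:T. ✓
8: successors {1}; not Box p there: 1:F. ✗

{1, 4, 5, 7}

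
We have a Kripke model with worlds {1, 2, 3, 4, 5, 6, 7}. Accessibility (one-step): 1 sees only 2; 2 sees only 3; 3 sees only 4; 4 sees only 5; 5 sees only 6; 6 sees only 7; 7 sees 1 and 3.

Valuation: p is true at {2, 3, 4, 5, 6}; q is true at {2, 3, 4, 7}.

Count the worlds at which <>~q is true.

1: successors {2}; ~q there: 2:F. ✗
2: successors {3}; ~q there: 3:F. ✗
3: successors {4}; ~q there: 4:F. ✗
4: successors {5}; ~q there: 5:T. ✓
5: successors {6}; ~q there: 6:T. ✓
6: successors {7}; ~q there: 7:F. ✗
7: successors {1, 3}; ~q there: 1:T, 3:F. ✓
Satisfying worlds: {4, 5, 7}.

3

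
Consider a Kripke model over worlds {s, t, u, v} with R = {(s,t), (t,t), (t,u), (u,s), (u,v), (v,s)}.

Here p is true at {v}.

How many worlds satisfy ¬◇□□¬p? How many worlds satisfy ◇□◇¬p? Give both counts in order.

1 and 4

For ¬◇□□¬p:
s: ◇□□¬p is F. ✓
t: ◇□□¬p is T. ✗
u: ◇□□¬p is T. ✗
v: ◇□□¬p is T. ✗
— 1 world.
For ◇□◇¬p:
s: successors {t}; □◇¬p there: t:T. ✓
t: successors {t, u}; □◇¬p there: t:T, u:T. ✓
u: successors {s, v}; □◇¬p there: s:T, v:T. ✓
v: successors {s}; □◇¬p there: s:T. ✓
— 4 worlds.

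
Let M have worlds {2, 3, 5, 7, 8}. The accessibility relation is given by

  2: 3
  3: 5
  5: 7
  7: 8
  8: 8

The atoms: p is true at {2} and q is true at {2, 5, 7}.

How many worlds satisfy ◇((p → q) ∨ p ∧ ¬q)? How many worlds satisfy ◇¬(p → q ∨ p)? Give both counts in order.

For ◇((p → q) ∨ p ∧ ¬q):
2: successors {3}; (p → q) ∨ p ∧ ¬q there: 3:T. ✓
3: successors {5}; (p → q) ∨ p ∧ ¬q there: 5:T. ✓
5: successors {7}; (p → q) ∨ p ∧ ¬q there: 7:T. ✓
7: successors {8}; (p → q) ∨ p ∧ ¬q there: 8:T. ✓
8: successors {8}; (p → q) ∨ p ∧ ¬q there: 8:T. ✓
— 5 worlds.
For ◇¬(p → q ∨ p):
2: successors {3}; ¬(p → q ∨ p) there: 3:F. ✗
3: successors {5}; ¬(p → q ∨ p) there: 5:F. ✗
5: successors {7}; ¬(p → q ∨ p) there: 7:F. ✗
7: successors {8}; ¬(p → q ∨ p) there: 8:F. ✗
8: successors {8}; ¬(p → q ∨ p) there: 8:F. ✗
— 0 worlds.

5 and 0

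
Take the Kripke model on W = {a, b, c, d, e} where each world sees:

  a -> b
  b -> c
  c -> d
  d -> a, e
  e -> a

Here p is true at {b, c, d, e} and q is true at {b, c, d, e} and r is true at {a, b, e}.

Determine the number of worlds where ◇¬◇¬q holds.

4

a: successors {b}; ¬◇¬q there: b:T. ✓
b: successors {c}; ¬◇¬q there: c:T. ✓
c: successors {d}; ¬◇¬q there: d:F. ✗
d: successors {a, e}; ¬◇¬q there: a:T, e:F. ✓
e: successors {a}; ¬◇¬q there: a:T. ✓
Satisfying worlds: {a, b, d, e}.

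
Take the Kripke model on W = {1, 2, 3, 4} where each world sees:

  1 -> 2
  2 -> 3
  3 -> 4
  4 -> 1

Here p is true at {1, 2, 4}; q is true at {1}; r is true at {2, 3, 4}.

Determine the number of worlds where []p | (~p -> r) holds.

1: []p is T, ~p -> r is T. ✓
2: []p is F, ~p -> r is T. ✓
3: []p is T, ~p -> r is T. ✓
4: []p is T, ~p -> r is T. ✓
Satisfying worlds: {1, 2, 3, 4}.

4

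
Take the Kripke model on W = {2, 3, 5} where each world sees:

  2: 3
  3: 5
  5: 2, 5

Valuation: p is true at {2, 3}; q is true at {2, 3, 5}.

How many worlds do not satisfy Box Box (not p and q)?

2: successors {3}; Box (not p and q) there: 3:T. ✓
3: successors {5}; Box (not p and q) there: 5:F. ✗
5: successors {2, 5}; Box (not p and q) there: 2:F, 5:F. ✗
Satisfying worlds: {2}.
So Box Box (not p and q) fails at the other 2 worlds.

2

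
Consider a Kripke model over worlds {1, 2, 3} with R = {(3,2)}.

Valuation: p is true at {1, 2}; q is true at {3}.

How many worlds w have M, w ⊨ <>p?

1

1: no successors, so <>p fails. ✗
2: no successors, so <>p fails. ✗
3: successors {2}; p there: 2:T. ✓
Satisfying worlds: {3}.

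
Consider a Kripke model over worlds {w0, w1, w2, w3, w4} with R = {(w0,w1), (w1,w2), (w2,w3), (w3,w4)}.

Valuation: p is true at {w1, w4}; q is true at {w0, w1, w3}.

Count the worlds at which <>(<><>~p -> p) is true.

w0: successors {w1}; <><>~p -> p there: w1:T. ✓
w1: successors {w2}; <><>~p -> p there: w2:T. ✓
w2: successors {w3}; <><>~p -> p there: w3:T. ✓
w3: successors {w4}; <><>~p -> p there: w4:T. ✓
w4: no successors, so <>(<><>~p -> p) fails. ✗
Satisfying worlds: {w0, w1, w2, w3}.

4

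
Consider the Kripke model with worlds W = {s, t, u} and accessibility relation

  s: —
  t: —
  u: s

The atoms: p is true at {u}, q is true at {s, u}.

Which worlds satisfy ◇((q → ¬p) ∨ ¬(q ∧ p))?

{u}

s: no successors, so ◇((q → ¬p) ∨ ¬(q ∧ p)) fails. ✗
t: no successors, so ◇((q → ¬p) ∨ ¬(q ∧ p)) fails. ✗
u: successors {s}; (q → ¬p) ∨ ¬(q ∧ p) there: s:T. ✓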